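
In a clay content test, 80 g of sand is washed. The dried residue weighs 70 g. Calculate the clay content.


Formula: Clay% = (W_total - W_washed) / W_total * 100
Clay mass = 80 - 70 = 10 g
Clay% = 10 / 80 * 100 = 12.5000%

Answer: 12.5000%


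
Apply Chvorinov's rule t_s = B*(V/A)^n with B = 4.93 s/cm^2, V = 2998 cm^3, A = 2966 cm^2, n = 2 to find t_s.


Formula: t_s = B * (V/A)^n  (Chvorinov's rule, n=2)
Modulus M = V/A = 2998/2966 = 1.010789 cm
M^2 = 1.010789^2 = 1.021694 cm^2
t_s = 4.93 * 1.021694 = 5.0370 s

Answer: 5.0370 s


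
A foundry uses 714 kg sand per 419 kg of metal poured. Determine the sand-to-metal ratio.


Formula: Sand-to-Metal Ratio = W_sand / W_metal
Ratio = 714 kg / 419 kg = 1.7041


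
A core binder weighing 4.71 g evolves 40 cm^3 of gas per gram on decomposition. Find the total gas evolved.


Formula: V_gas = W_binder * gas_evolution_rate
V = 4.71 g * 40 cm^3/g = 188.4000 cm^3

Final answer: 188.4000 cm^3


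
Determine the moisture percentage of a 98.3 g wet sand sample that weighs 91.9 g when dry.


Formula: MC = (W_wet - W_dry) / W_wet * 100
Water mass = 98.3 - 91.9 = 6.4 g
MC = 6.4 / 98.3 * 100 = 6.5107%

Final answer: 6.5107%


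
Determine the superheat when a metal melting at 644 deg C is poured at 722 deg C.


Formula: Superheat = T_pour - T_melt
Superheat = 722 - 644 = 78 deg C

78 deg C


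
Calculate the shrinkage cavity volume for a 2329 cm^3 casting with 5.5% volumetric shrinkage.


Formula: V_shrink = V_casting * shrinkage_pct / 100
V_shrink = 2329 cm^3 * 5.5 / 100 = 128.0950 cm^3

Answer: 128.0950 cm^3


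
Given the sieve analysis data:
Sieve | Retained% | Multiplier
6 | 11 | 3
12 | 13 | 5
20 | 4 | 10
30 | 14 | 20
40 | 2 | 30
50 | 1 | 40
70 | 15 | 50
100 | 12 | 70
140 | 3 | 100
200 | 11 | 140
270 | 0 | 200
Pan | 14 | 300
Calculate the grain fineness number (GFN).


Formula: GFN = sum(pct * multiplier) / sum(pct)
sum(pct * multiplier) = 8148
sum(pct) = 100
GFN = 8148 / 100 = 81.48

81.48


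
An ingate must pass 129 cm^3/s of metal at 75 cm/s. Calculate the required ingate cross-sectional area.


Formula: A_ingate = Q / v  (continuity equation)
A = 129 cm^3/s / 75 cm/s = 1.7200 cm^2

Final answer: 1.7200 cm^2


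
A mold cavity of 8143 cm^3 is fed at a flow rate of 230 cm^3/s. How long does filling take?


Formula: t_fill = V_mold / Q_flow
t = 8143 cm^3 / 230 cm^3/s = 35.4043 s

35.4043 s


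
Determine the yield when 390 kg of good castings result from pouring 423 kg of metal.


Formula: Casting Yield = (W_good / W_total) * 100
Yield = (390 kg / 423 kg) * 100 = 92.1986%

92.1986%


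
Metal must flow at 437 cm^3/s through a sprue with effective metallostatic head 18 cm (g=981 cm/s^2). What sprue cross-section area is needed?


Formula: v = sqrt(2*g*h), A = Q/v
Velocity: v = sqrt(2 * 981 * 18) = sqrt(35316) = 187.9255 cm/s
Sprue area: A = Q / v = 437 / 187.9255 = 2.3254 cm^2


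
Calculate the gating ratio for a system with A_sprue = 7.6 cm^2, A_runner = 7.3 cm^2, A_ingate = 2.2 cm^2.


Sprue:Runner:Ingate = 1 : 7.3/7.6 : 2.2/7.6 = 1:0.96:0.29

1:0.96:0.29


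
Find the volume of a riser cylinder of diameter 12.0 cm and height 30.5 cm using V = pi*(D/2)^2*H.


Formula: V = pi * (D/2)^2 * H  (cylinder volume)
Radius = D/2 = 12.0/2 = 6.0 cm
V = pi * 6.0^2 * 30.5 = 3449.4687 cm^3


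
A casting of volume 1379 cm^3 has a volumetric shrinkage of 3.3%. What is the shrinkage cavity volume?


Formula: V_shrink = V_casting * shrinkage_pct / 100
V_shrink = 1379 cm^3 * 3.3 / 100 = 45.5070 cm^3

Final answer: 45.5070 cm^3


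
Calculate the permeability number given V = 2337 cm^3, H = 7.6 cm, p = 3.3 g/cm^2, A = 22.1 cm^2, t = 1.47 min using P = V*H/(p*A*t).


Formula: Permeability Number P = (V * H) / (p * A * t)
Numerator: V * H = 2337 * 7.6 = 17761.2
Denominator: p * A * t = 3.3 * 22.1 * 1.47 = 107.2071
P = 17761.2 / 107.2071 = 165.6719

165.6719


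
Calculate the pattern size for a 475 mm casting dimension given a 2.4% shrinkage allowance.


Formula: L_pattern = L_casting * (1 + shrinkage_rate/100)
Shrinkage factor = 1 + 2.4/100 = 1.024
L_pattern = 475 mm * 1.024 = 486.4000 mm


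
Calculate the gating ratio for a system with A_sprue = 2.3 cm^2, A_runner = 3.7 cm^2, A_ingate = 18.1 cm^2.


Sprue:Runner:Ingate = 1 : 3.7/2.3 : 18.1/2.3 = 1:1.61:7.87

1:1.61:7.87


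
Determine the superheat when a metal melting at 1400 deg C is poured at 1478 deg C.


Formula: Superheat = T_pour - T_melt
Superheat = 1478 - 1400 = 78 deg C

78 deg C


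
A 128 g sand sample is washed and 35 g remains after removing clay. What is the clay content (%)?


Formula: Clay% = (W_total - W_washed) / W_total * 100
Clay mass = 128 - 35 = 93 g
Clay% = 93 / 128 * 100 = 72.6562%


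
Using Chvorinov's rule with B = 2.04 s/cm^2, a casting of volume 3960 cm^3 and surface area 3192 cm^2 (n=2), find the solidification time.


Formula: t_s = B * (V/A)^n  (Chvorinov's rule, n=2)
Modulus M = V/A = 3960/3192 = 1.240602 cm
M^2 = 1.240602^2 = 1.539093 cm^2
t_s = 2.04 * 1.539093 = 3.1397 s


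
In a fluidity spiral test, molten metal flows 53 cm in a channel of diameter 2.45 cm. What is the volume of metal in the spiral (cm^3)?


Formula: V = pi * (d/2)^2 * L  (cylinder volume)
Radius = 2.45/2 = 1.225 cm
V = pi * 1.225^2 * 53 = 249.8607 cm^3

Final answer: 249.8607 cm^3


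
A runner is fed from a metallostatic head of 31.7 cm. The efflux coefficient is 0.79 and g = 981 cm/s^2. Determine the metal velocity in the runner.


Formula: v = Cd * sqrt(2 * g * h)  (Torricelli with discharge coefficient)
2*g*h = 2 * 981 * 31.7 = 62195.4 cm^2/s^2
sqrt(62195.4) = 249.39006 cm/s
v = 0.79 * 249.39006 = 197.0181 cm/s

Answer: 197.0181 cm/s


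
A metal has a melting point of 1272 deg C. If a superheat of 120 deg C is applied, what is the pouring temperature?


Formula: T_pour = T_melt + Superheat
T_pour = 1272 + 120 = 1392 deg C

Final answer: 1392 deg C


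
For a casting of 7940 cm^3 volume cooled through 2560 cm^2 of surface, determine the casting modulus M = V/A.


Formula: Casting Modulus M = V / A
M = 7940 cm^3 / 2560 cm^2 = 3.1016 cm


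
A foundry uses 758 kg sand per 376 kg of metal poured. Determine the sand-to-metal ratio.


Formula: Sand-to-Metal Ratio = W_sand / W_metal
Ratio = 758 kg / 376 kg = 2.0160


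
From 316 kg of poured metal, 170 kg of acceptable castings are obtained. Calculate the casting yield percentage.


Formula: Casting Yield = (W_good / W_total) * 100
Yield = (170 kg / 316 kg) * 100 = 53.7975%

Final answer: 53.7975%


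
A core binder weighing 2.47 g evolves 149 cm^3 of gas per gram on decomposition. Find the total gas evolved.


Formula: V_gas = W_binder * gas_evolution_rate
V = 2.47 g * 149 cm^3/g = 368.0300 cm^3


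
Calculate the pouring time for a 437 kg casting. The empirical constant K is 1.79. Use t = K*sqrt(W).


Formula: t = K * sqrt(W)
sqrt(W) = sqrt(437) = 20.90454
t = 1.79 * 20.90454 = 37.4191 s

Final answer: 37.4191 s


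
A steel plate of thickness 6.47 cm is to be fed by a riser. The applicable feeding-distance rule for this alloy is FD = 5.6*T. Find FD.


Formula: FD = 5.6 * T  (riser feeding-distance rule)
FD = 5.6 * 6.47 cm = 36.2320 cm

Final answer: 36.2320 cm


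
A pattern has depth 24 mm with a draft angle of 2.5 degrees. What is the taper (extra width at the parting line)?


Formula: taper = depth * tan(draft_angle)
tan(2.5 deg) = 0.0436609
taper = 24 mm * 0.0436609 = 1.0479 mm

Answer: 1.0479 mm


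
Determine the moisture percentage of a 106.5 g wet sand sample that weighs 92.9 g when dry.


Formula: MC = (W_wet - W_dry) / W_wet * 100
Water mass = 106.5 - 92.9 = 13.6 g
MC = 13.6 / 106.5 * 100 = 12.7700%

Final answer: 12.7700%


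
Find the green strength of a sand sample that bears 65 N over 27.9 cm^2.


Formula: Compressive Strength = Force / Area
Strength = 65 N / 27.9 cm^2 = 2.3297 N/cm^2

Answer: 2.3297 N/cm^2


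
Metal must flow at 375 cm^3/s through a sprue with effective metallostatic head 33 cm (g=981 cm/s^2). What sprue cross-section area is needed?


Formula: v = sqrt(2*g*h), A = Q/v
Velocity: v = sqrt(2 * 981 * 33) = sqrt(64746) = 254.4524 cm/s
Sprue area: A = Q / v = 375 / 254.4524 = 1.4738 cm^2

Final answer: 1.4738 cm^2


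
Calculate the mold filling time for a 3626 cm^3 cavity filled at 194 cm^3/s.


Formula: t_fill = V_mold / Q_flow
t = 3626 cm^3 / 194 cm^3/s = 18.6907 s


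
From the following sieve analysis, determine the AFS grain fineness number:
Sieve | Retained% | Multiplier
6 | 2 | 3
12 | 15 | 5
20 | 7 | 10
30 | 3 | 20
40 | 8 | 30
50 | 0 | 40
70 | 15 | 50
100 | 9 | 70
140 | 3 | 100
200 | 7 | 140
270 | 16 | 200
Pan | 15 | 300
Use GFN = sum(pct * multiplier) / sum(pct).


Formula: GFN = sum(pct * multiplier) / sum(pct)
sum(pct * multiplier) = 10811
sum(pct) = 100
GFN = 10811 / 100 = 108.11

Answer: 108.11


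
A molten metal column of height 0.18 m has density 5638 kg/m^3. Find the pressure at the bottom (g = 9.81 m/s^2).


Formula: P = rho * g * h
rho * g = 5638 * 9.81 = 55308.78 N/m^3
P = 55308.78 * 0.18 = 9955.5804 Pa


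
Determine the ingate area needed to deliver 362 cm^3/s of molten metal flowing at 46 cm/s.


Formula: A_ingate = Q / v  (continuity equation)
A = 362 cm^3/s / 46 cm/s = 7.8696 cm^2


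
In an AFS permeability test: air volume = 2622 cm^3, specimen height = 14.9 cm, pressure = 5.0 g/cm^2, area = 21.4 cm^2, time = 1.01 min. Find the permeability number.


Formula: Permeability Number P = (V * H) / (p * A * t)
Numerator: V * H = 2622 * 14.9 = 39067.8
Denominator: p * A * t = 5.0 * 21.4 * 1.01 = 108.07
P = 39067.8 / 108.07 = 361.5046

Answer: 361.5046


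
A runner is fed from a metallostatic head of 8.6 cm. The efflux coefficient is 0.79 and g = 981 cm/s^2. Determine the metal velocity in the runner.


Formula: v = Cd * sqrt(2 * g * h)  (Torricelli with discharge coefficient)
2*g*h = 2 * 981 * 8.6 = 16873.2 cm^2/s^2
sqrt(16873.2) = 129.89688 cm/s
v = 0.79 * 129.89688 = 102.6185 cm/s

Answer: 102.6185 cm/s


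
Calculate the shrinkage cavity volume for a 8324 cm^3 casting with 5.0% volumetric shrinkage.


Formula: V_shrink = V_casting * shrinkage_pct / 100
V_shrink = 8324 cm^3 * 5.0 / 100 = 416.2000 cm^3

Answer: 416.2000 cm^3


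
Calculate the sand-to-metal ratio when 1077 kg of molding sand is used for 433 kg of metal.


Formula: Sand-to-Metal Ratio = W_sand / W_metal
Ratio = 1077 kg / 433 kg = 2.4873

Final answer: 2.4873


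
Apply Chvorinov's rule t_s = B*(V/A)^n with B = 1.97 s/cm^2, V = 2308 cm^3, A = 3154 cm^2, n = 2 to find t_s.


Formula: t_s = B * (V/A)^n  (Chvorinov's rule, n=2)
Modulus M = V/A = 2308/3154 = 0.731769 cm
M^2 = 0.731769^2 = 0.535486 cm^2
t_s = 1.97 * 0.535486 = 1.0549 s


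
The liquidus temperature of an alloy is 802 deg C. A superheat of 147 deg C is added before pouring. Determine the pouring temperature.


Formula: T_pour = T_melt + Superheat
T_pour = 802 + 147 = 949 deg C

949 deg C


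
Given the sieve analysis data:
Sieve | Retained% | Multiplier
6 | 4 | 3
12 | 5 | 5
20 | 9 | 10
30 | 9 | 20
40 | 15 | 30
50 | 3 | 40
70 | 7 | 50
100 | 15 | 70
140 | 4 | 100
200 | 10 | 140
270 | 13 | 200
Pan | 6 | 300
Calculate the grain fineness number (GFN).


Formula: GFN = sum(pct * multiplier) / sum(pct)
sum(pct * multiplier) = 8477
sum(pct) = 100
GFN = 8477 / 100 = 84.77


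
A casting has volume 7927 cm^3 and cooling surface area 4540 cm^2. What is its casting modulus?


Formula: Casting Modulus M = V / A
M = 7927 cm^3 / 4540 cm^2 = 1.7460 cm


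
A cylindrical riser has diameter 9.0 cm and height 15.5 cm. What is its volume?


Formula: V = pi * (D/2)^2 * H  (cylinder volume)
Radius = D/2 = 9.0/2 = 4.5 cm
V = pi * 4.5^2 * 15.5 = 986.0674 cm^3

986.0674 cm^3


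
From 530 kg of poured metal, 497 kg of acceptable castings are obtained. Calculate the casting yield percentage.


Formula: Casting Yield = (W_good / W_total) * 100
Yield = (497 kg / 530 kg) * 100 = 93.7736%

Final answer: 93.7736%


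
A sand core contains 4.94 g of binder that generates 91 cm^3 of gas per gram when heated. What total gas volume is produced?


Formula: V_gas = W_binder * gas_evolution_rate
V = 4.94 g * 91 cm^3/g = 449.5400 cm^3

449.5400 cm^3


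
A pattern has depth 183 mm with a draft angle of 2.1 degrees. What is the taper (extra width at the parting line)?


Formula: taper = depth * tan(draft_angle)
tan(2.1 deg) = 0.0366683
taper = 183 mm * 0.0366683 = 6.7103 mm

6.7103 mm


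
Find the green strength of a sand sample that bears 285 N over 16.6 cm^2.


Formula: Compressive Strength = Force / Area
Strength = 285 N / 16.6 cm^2 = 17.1687 N/cm^2


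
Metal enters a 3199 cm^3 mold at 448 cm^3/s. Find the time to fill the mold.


Formula: t_fill = V_mold / Q_flow
t = 3199 cm^3 / 448 cm^3/s = 7.1406 s

7.1406 s


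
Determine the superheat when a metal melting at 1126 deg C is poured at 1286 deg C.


Formula: Superheat = T_pour - T_melt
Superheat = 1286 - 1126 = 160 deg C

160 deg C


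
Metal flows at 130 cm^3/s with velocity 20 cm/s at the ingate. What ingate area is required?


Formula: A_ingate = Q / v  (continuity equation)
A = 130 cm^3/s / 20 cm/s = 6.5000 cm^2


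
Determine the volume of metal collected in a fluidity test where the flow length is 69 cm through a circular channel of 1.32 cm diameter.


Formula: V = pi * (d/2)^2 * L  (cylinder volume)
Radius = 1.32/2 = 0.66 cm
V = pi * 0.66^2 * 69 = 94.4250 cm^3

Final answer: 94.4250 cm^3


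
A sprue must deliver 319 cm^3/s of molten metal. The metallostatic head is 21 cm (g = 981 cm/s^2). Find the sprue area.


Formula: v = sqrt(2*g*h), A = Q/v
Velocity: v = sqrt(2 * 981 * 21) = sqrt(41202) = 202.9828 cm/s
Sprue area: A = Q / v = 319 / 202.9828 = 1.5716 cm^2

Answer: 1.5716 cm^2


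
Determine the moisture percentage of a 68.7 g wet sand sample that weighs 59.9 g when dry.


Formula: MC = (W_wet - W_dry) / W_wet * 100
Water mass = 68.7 - 59.9 = 8.8 g
MC = 8.8 / 68.7 * 100 = 12.8093%

Answer: 12.8093%


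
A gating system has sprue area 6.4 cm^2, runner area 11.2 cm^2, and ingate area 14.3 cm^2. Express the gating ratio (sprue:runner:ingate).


Sprue:Runner:Ingate = 1 : 11.2/6.4 : 14.3/6.4 = 1:1.75:2.23

1:1.75:2.23


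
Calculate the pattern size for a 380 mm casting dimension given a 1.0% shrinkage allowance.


Formula: L_pattern = L_casting * (1 + shrinkage_rate/100)
Shrinkage factor = 1 + 1.0/100 = 1.01
L_pattern = 380 mm * 1.01 = 383.8000 mm


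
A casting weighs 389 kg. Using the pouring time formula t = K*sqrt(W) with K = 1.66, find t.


Formula: t = K * sqrt(W)
sqrt(W) = sqrt(389) = 19.72308
t = 1.66 * 19.72308 = 32.7403 s

Answer: 32.7403 s


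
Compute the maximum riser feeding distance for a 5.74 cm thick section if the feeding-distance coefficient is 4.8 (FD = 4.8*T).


Formula: FD = 4.8 * T  (riser feeding-distance rule)
FD = 4.8 * 5.74 cm = 27.5520 cm

Answer: 27.5520 cm


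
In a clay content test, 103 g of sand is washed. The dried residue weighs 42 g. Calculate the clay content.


Formula: Clay% = (W_total - W_washed) / W_total * 100
Clay mass = 103 - 42 = 61 g
Clay% = 61 / 103 * 100 = 59.2233%


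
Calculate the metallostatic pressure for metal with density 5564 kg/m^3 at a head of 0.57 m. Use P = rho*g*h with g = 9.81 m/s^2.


Formula: P = rho * g * h
rho * g = 5564 * 9.81 = 54582.84 N/m^3
P = 54582.84 * 0.57 = 31112.2188 Pa

31112.2188 Pa


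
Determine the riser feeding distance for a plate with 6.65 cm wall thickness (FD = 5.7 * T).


Formula: FD = 5.7 * T  (riser feeding-distance rule)
FD = 5.7 * 6.65 cm = 37.9050 cm

37.9050 cm


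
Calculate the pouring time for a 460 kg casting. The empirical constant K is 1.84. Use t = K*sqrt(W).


Formula: t = K * sqrt(W)
sqrt(W) = sqrt(460) = 21.44761
t = 1.84 * 21.44761 = 39.4636 s

Final answer: 39.4636 s


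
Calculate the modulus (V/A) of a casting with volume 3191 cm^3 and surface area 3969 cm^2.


Formula: Casting Modulus M = V / A
M = 3191 cm^3 / 3969 cm^2 = 0.8040 cm

Answer: 0.8040 cm


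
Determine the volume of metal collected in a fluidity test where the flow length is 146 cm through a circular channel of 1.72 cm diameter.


Formula: V = pi * (d/2)^2 * L  (cylinder volume)
Radius = 1.72/2 = 0.86 cm
V = pi * 0.86^2 * 146 = 339.2342 cm^3

339.2342 cm^3


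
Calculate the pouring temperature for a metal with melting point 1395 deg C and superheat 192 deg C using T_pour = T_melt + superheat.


Formula: T_pour = T_melt + Superheat
T_pour = 1395 + 192 = 1587 deg C

Answer: 1587 deg C


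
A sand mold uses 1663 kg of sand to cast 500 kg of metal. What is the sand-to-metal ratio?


Formula: Sand-to-Metal Ratio = W_sand / W_metal
Ratio = 1663 kg / 500 kg = 3.3260

Answer: 3.3260


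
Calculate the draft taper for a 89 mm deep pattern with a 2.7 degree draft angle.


Formula: taper = depth * tan(draft_angle)
tan(2.7 deg) = 0.0471588
taper = 89 mm * 0.0471588 = 4.1971 mm

Final answer: 4.1971 mm


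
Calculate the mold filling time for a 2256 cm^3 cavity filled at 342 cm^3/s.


Formula: t_fill = V_mold / Q_flow
t = 2256 cm^3 / 342 cm^3/s = 6.5965 s


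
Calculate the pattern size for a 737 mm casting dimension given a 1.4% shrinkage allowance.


Formula: L_pattern = L_casting * (1 + shrinkage_rate/100)
Shrinkage factor = 1 + 1.4/100 = 1.014
L_pattern = 737 mm * 1.014 = 747.3180 mm

Answer: 747.3180 mm


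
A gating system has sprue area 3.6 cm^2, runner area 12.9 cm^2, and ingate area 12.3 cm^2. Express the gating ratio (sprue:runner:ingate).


Sprue:Runner:Ingate = 1 : 12.9/3.6 : 12.3/3.6 = 1:3.58:3.42

Final answer: 1:3.58:3.42


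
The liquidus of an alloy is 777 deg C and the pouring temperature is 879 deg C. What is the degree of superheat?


Formula: Superheat = T_pour - T_melt
Superheat = 879 - 777 = 102 deg C

Final answer: 102 deg C


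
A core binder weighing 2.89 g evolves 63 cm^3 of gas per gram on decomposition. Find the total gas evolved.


Formula: V_gas = W_binder * gas_evolution_rate
V = 2.89 g * 63 cm^3/g = 182.0700 cm^3


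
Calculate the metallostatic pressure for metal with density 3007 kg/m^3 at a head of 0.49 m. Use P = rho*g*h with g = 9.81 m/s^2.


Formula: P = rho * g * h
rho * g = 3007 * 9.81 = 29498.67 N/m^3
P = 29498.67 * 0.49 = 14454.3483 Pa


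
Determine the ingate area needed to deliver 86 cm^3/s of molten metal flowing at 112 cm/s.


Formula: A_ingate = Q / v  (continuity equation)
A = 86 cm^3/s / 112 cm/s = 0.7679 cm^2

Answer: 0.7679 cm^2


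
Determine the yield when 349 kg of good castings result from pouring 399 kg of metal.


Formula: Casting Yield = (W_good / W_total) * 100
Yield = (349 kg / 399 kg) * 100 = 87.4687%


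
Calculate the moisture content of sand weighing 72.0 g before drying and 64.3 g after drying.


Formula: MC = (W_wet - W_dry) / W_wet * 100
Water mass = 72.0 - 64.3 = 7.7 g
MC = 7.7 / 72.0 * 100 = 10.6944%

10.6944%


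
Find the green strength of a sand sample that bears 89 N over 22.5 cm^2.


Formula: Compressive Strength = Force / Area
Strength = 89 N / 22.5 cm^2 = 3.9556 N/cm^2

3.9556 N/cm^2


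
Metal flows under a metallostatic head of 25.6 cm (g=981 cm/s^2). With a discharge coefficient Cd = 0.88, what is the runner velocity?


Formula: v = Cd * sqrt(2 * g * h)  (Torricelli with discharge coefficient)
2*g*h = 2 * 981 * 25.6 = 50227.2 cm^2/s^2
sqrt(50227.2) = 224.11426 cm/s
v = 0.88 * 224.11426 = 197.2205 cm/s

Answer: 197.2205 cm/s


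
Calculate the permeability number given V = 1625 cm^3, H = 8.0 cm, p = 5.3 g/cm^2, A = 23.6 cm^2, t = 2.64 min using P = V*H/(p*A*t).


Formula: Permeability Number P = (V * H) / (p * A * t)
Numerator: V * H = 1625 * 8.0 = 13000.0
Denominator: p * A * t = 5.3 * 23.6 * 2.64 = 330.2112
P = 13000.0 / 330.2112 = 39.3687


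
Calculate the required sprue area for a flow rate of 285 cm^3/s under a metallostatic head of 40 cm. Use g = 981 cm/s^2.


Formula: v = sqrt(2*g*h), A = Q/v
Velocity: v = sqrt(2 * 981 * 40) = sqrt(78480) = 280.1428 cm/s
Sprue area: A = Q / v = 285 / 280.1428 = 1.0173 cm^2

Answer: 1.0173 cm^2


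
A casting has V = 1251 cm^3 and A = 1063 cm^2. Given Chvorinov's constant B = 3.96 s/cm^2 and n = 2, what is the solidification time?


Formula: t_s = B * (V/A)^n  (Chvorinov's rule, n=2)
Modulus M = V/A = 1251/1063 = 1.176858 cm
M^2 = 1.176858^2 = 1.384995 cm^2
t_s = 3.96 * 1.384995 = 5.4846 s

5.4846 s


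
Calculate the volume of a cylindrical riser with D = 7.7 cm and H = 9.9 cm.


Formula: V = pi * (D/2)^2 * H  (cylinder volume)
Radius = D/2 = 7.7/2 = 3.85 cm
V = pi * 3.85^2 * 9.9 = 461.0059 cm^3

461.0059 cm^3


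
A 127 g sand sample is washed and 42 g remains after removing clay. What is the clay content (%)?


Formula: Clay% = (W_total - W_washed) / W_total * 100
Clay mass = 127 - 42 = 85 g
Clay% = 85 / 127 * 100 = 66.9291%

66.9291%


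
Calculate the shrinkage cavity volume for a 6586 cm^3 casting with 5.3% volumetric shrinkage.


Formula: V_shrink = V_casting * shrinkage_pct / 100
V_shrink = 6586 cm^3 * 5.3 / 100 = 349.0580 cm^3

Answer: 349.0580 cm^3


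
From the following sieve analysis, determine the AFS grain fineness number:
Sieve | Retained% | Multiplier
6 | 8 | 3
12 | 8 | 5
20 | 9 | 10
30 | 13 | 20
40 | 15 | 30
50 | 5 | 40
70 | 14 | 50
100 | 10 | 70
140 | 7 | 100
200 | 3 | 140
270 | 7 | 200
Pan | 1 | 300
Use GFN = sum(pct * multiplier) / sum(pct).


Formula: GFN = sum(pct * multiplier) / sum(pct)
sum(pct * multiplier) = 5284
sum(pct) = 100
GFN = 5284 / 100 = 52.84

52.84


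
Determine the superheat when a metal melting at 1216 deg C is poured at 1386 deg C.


Formula: Superheat = T_pour - T_melt
Superheat = 1386 - 1216 = 170 deg C

Answer: 170 deg C


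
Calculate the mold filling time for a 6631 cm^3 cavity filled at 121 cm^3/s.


Formula: t_fill = V_mold / Q_flow
t = 6631 cm^3 / 121 cm^3/s = 54.8017 s

Answer: 54.8017 s


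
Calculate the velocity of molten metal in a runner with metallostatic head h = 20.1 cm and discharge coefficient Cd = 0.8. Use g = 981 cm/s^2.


Formula: v = Cd * sqrt(2 * g * h)  (Torricelli with discharge coefficient)
2*g*h = 2 * 981 * 20.1 = 39436.2 cm^2/s^2
sqrt(39436.2) = 198.58550 cm/s
v = 0.8 * 198.58550 = 158.8684 cm/s

158.8684 cm/s


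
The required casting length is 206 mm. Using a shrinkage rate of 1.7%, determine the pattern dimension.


Formula: L_pattern = L_casting * (1 + shrinkage_rate/100)
Shrinkage factor = 1 + 1.7/100 = 1.017
L_pattern = 206 mm * 1.017 = 209.5020 mm

Final answer: 209.5020 mm


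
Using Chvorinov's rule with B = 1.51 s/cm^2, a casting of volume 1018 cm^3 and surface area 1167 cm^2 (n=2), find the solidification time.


Formula: t_s = B * (V/A)^n  (Chvorinov's rule, n=2)
Modulus M = V/A = 1018/1167 = 0.872322 cm
M^2 = 0.872322^2 = 0.760946 cm^2
t_s = 1.51 * 0.760946 = 1.1490 s

Final answer: 1.1490 s


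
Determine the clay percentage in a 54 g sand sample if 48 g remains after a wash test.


Formula: Clay% = (W_total - W_washed) / W_total * 100
Clay mass = 54 - 48 = 6 g
Clay% = 6 / 54 * 100 = 11.1111%

Answer: 11.1111%


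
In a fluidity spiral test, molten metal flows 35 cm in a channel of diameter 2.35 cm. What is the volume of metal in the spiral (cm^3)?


Formula: V = pi * (d/2)^2 * L  (cylinder volume)
Radius = 2.35/2 = 1.175 cm
V = pi * 1.175^2 * 35 = 151.8076 cm^3


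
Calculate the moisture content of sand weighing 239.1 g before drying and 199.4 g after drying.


Formula: MC = (W_wet - W_dry) / W_wet * 100
Water mass = 239.1 - 199.4 = 39.7 g
MC = 39.7 / 239.1 * 100 = 16.6039%

16.6039%


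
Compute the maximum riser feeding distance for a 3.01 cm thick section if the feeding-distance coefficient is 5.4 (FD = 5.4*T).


Formula: FD = 5.4 * T  (riser feeding-distance rule)
FD = 5.4 * 3.01 cm = 16.2540 cm

Final answer: 16.2540 cm


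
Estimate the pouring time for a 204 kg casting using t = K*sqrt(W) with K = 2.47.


Formula: t = K * sqrt(W)
sqrt(W) = sqrt(204) = 14.28286
t = 2.47 * 14.28286 = 35.2787 s

Answer: 35.2787 s


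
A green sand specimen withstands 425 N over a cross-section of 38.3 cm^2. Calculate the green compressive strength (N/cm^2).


Formula: Compressive Strength = Force / Area
Strength = 425 N / 38.3 cm^2 = 11.0966 N/cm^2


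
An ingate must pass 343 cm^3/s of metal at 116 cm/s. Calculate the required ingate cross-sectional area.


Formula: A_ingate = Q / v  (continuity equation)
A = 343 cm^3/s / 116 cm/s = 2.9569 cm^2

Final answer: 2.9569 cm^2


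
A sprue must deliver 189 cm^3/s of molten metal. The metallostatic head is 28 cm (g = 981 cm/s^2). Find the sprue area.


Formula: v = sqrt(2*g*h), A = Q/v
Velocity: v = sqrt(2 * 981 * 28) = sqrt(54936) = 234.3843 cm/s
Sprue area: A = Q / v = 189 / 234.3843 = 0.8064 cm^2


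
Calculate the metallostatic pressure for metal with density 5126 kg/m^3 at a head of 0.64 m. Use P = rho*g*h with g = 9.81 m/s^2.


Formula: P = rho * g * h
rho * g = 5126 * 9.81 = 50286.06 N/m^3
P = 50286.06 * 0.64 = 32183.0784 Pa

Answer: 32183.0784 Pa


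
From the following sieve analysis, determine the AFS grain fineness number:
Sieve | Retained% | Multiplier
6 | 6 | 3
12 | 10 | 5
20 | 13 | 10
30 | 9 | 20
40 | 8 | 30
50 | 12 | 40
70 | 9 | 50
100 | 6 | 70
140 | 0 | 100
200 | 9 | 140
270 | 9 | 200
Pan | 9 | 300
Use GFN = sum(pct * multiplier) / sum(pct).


Formula: GFN = sum(pct * multiplier) / sum(pct)
sum(pct * multiplier) = 7728
sum(pct) = 100
GFN = 7728 / 100 = 77.28

Answer: 77.28


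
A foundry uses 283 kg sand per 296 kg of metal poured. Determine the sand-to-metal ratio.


Formula: Sand-to-Metal Ratio = W_sand / W_metal
Ratio = 283 kg / 296 kg = 0.9561

Answer: 0.9561


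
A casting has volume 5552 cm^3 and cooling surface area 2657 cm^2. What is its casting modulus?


Formula: Casting Modulus M = V / A
M = 5552 cm^3 / 2657 cm^2 = 2.0896 cm

Final answer: 2.0896 cm


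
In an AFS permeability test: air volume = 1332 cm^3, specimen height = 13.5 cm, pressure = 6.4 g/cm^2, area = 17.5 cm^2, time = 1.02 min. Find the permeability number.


Formula: Permeability Number P = (V * H) / (p * A * t)
Numerator: V * H = 1332 * 13.5 = 17982.0
Denominator: p * A * t = 6.4 * 17.5 * 1.02 = 114.24
P = 17982.0 / 114.24 = 157.4055


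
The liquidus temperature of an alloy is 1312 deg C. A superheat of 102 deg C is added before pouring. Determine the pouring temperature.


Formula: T_pour = T_melt + Superheat
T_pour = 1312 + 102 = 1414 deg C


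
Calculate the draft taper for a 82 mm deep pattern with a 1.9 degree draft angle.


Formula: taper = depth * tan(draft_angle)
tan(1.9 deg) = 0.0331734
taper = 82 mm * 0.0331734 = 2.7202 mm

Final answer: 2.7202 mm


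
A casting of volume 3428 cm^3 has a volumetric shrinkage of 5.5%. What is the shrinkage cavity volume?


Formula: V_shrink = V_casting * shrinkage_pct / 100
V_shrink = 3428 cm^3 * 5.5 / 100 = 188.5400 cm^3

188.5400 cm^3


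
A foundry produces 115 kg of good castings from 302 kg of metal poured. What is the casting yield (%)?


Formula: Casting Yield = (W_good / W_total) * 100
Yield = (115 kg / 302 kg) * 100 = 38.0795%

38.0795%


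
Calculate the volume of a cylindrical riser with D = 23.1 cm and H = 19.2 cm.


Formula: V = pi * (D/2)^2 * H  (cylinder volume)
Radius = D/2 = 23.1/2 = 11.55 cm
V = pi * 11.55^2 * 19.2 = 8046.6492 cm^3

8046.6492 cm^3


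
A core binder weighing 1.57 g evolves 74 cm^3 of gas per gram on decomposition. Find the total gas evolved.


Formula: V_gas = W_binder * gas_evolution_rate
V = 1.57 g * 74 cm^3/g = 116.1800 cm^3

Answer: 116.1800 cm^3


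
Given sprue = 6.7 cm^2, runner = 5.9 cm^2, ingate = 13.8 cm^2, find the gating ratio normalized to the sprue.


Sprue:Runner:Ingate = 1 : 5.9/6.7 : 13.8/6.7 = 1:0.88:2.06

Answer: 1:0.88:2.06


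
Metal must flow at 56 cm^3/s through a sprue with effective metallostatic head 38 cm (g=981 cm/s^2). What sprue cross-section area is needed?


Formula: v = sqrt(2*g*h), A = Q/v
Velocity: v = sqrt(2 * 981 * 38) = sqrt(74556) = 273.0494 cm/s
Sprue area: A = Q / v = 56 / 273.0494 = 0.2051 cm^2

Final answer: 0.2051 cm^2


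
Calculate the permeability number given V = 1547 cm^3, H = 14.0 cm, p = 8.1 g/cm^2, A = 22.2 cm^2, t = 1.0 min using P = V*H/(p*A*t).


Formula: Permeability Number P = (V * H) / (p * A * t)
Numerator: V * H = 1547 * 14.0 = 21658.0
Denominator: p * A * t = 8.1 * 22.2 * 1.0 = 179.82
P = 21658.0 / 179.82 = 120.4427

Answer: 120.4427


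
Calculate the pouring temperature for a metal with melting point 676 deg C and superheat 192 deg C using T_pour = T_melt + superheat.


Formula: T_pour = T_melt + Superheat
T_pour = 676 + 192 = 868 deg C


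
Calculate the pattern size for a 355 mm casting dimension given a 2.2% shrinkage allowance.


Formula: L_pattern = L_casting * (1 + shrinkage_rate/100)
Shrinkage factor = 1 + 2.2/100 = 1.022
L_pattern = 355 mm * 1.022 = 362.8100 mm


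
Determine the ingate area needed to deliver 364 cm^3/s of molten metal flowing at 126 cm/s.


Formula: A_ingate = Q / v  (continuity equation)
A = 364 cm^3/s / 126 cm/s = 2.8889 cm^2

Final answer: 2.8889 cm^2


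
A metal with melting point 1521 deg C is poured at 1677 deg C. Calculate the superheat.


Formula: Superheat = T_pour - T_melt
Superheat = 1677 - 1521 = 156 deg C

Answer: 156 deg C


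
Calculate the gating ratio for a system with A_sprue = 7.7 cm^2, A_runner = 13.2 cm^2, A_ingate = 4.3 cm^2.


Sprue:Runner:Ingate = 1 : 13.2/7.7 : 4.3/7.7 = 1:1.71:0.56

Final answer: 1:1.71:0.56


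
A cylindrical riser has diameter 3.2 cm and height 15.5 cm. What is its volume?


Formula: V = pi * (D/2)^2 * H  (cylinder volume)
Radius = D/2 = 3.2/2 = 1.6 cm
V = pi * 1.6^2 * 15.5 = 124.6584 cm^3

124.6584 cm^3


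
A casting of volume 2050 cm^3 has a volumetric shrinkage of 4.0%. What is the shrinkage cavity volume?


Formula: V_shrink = V_casting * shrinkage_pct / 100
V_shrink = 2050 cm^3 * 4.0 / 100 = 82.0000 cm^3

Answer: 82.0000 cm^3


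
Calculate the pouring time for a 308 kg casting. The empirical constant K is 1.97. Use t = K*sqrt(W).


Formula: t = K * sqrt(W)
sqrt(W) = sqrt(308) = 17.54993
t = 1.97 * 17.54993 = 34.5734 s

34.5734 s


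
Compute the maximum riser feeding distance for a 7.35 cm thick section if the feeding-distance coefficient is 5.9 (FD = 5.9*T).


Formula: FD = 5.9 * T  (riser feeding-distance rule)
FD = 5.9 * 7.35 cm = 43.3650 cm

43.3650 cm


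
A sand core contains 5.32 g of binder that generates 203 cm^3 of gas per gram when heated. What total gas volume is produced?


Formula: V_gas = W_binder * gas_evolution_rate
V = 5.32 g * 203 cm^3/g = 1079.9600 cm^3


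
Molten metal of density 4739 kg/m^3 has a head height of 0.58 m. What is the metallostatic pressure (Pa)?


Formula: P = rho * g * h
rho * g = 4739 * 9.81 = 46489.59 N/m^3
P = 46489.59 * 0.58 = 26963.9622 Pa

Final answer: 26963.9622 Pa


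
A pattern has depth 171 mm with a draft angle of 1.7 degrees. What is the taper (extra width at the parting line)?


Formula: taper = depth * tan(draft_angle)
tan(1.7 deg) = 0.0296793
taper = 171 mm * 0.0296793 = 5.0752 mm

5.0752 mm


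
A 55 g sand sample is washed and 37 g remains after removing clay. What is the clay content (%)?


Formula: Clay% = (W_total - W_washed) / W_total * 100
Clay mass = 55 - 37 = 18 g
Clay% = 18 / 55 * 100 = 32.7273%


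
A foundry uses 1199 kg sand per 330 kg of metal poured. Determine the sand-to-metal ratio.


Formula: Sand-to-Metal Ratio = W_sand / W_metal
Ratio = 1199 kg / 330 kg = 3.6333

Final answer: 3.6333


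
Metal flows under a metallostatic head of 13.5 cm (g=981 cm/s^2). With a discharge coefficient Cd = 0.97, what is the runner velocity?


Formula: v = Cd * sqrt(2 * g * h)  (Torricelli with discharge coefficient)
2*g*h = 2 * 981 * 13.5 = 26487.0 cm^2/s^2
sqrt(26487.0) = 162.74827 cm/s
v = 0.97 * 162.74827 = 157.8658 cm/s


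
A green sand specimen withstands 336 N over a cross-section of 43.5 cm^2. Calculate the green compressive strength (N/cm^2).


Formula: Compressive Strength = Force / Area
Strength = 336 N / 43.5 cm^2 = 7.7241 N/cm^2

7.7241 N/cm^2


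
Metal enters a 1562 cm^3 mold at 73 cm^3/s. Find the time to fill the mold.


Formula: t_fill = V_mold / Q_flow
t = 1562 cm^3 / 73 cm^3/s = 21.3973 s

21.3973 s


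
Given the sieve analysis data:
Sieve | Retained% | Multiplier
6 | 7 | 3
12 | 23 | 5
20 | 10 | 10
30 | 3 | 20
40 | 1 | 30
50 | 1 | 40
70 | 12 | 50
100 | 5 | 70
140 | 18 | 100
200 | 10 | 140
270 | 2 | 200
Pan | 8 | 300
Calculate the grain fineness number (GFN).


Formula: GFN = sum(pct * multiplier) / sum(pct)
sum(pct * multiplier) = 7316
sum(pct) = 100
GFN = 7316 / 100 = 73.16

Answer: 73.16


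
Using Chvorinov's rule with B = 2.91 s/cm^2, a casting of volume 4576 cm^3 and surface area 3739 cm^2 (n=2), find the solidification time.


Formula: t_s = B * (V/A)^n  (Chvorinov's rule, n=2)
Modulus M = V/A = 4576/3739 = 1.223857 cm
M^2 = 1.223857^2 = 1.497826 cm^2
t_s = 2.91 * 1.497826 = 4.3587 s

Answer: 4.3587 s


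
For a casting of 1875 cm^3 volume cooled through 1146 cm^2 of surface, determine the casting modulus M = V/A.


Formula: Casting Modulus M = V / A
M = 1875 cm^3 / 1146 cm^2 = 1.6361 cm


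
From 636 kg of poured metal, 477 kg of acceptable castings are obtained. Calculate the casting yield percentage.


Formula: Casting Yield = (W_good / W_total) * 100
Yield = (477 kg / 636 kg) * 100 = 75.0000%


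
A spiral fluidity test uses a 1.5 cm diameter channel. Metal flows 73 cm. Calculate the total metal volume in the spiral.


Formula: V = pi * (d/2)^2 * L  (cylinder volume)
Radius = 1.5/2 = 0.75 cm
V = pi * 0.75^2 * 73 = 129.0016 cm^3

Final answer: 129.0016 cm^3


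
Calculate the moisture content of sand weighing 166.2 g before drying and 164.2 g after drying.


Formula: MC = (W_wet - W_dry) / W_wet * 100
Water mass = 166.2 - 164.2 = 2.0 g
MC = 2.0 / 166.2 * 100 = 1.2034%

Answer: 1.2034%


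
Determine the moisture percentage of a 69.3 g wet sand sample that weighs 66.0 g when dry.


Formula: MC = (W_wet - W_dry) / W_wet * 100
Water mass = 69.3 - 66.0 = 3.3 g
MC = 3.3 / 69.3 * 100 = 4.7619%

Answer: 4.7619%


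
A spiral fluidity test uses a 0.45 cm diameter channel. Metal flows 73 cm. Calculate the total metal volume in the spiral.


Formula: V = pi * (d/2)^2 * L  (cylinder volume)
Radius = 0.45/2 = 0.225 cm
V = pi * 0.225^2 * 73 = 11.6101 cm^3


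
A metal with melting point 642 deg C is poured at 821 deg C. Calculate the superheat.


Formula: Superheat = T_pour - T_melt
Superheat = 821 - 642 = 179 deg C

179 deg C


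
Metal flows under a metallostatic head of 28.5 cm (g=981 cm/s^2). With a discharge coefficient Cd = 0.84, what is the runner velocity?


Formula: v = Cd * sqrt(2 * g * h)  (Torricelli with discharge coefficient)
2*g*h = 2 * 981 * 28.5 = 55917.0 cm^2/s^2
sqrt(55917.0) = 236.46776 cm/s
v = 0.84 * 236.46776 = 198.6329 cm/s

Answer: 198.6329 cm/s


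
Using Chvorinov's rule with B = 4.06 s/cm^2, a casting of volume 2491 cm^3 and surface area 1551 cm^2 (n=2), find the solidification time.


Formula: t_s = B * (V/A)^n  (Chvorinov's rule, n=2)
Modulus M = V/A = 2491/1551 = 1.606061 cm
M^2 = 1.606061^2 = 2.579432 cm^2
t_s = 4.06 * 2.579432 = 10.4725 s

10.4725 s


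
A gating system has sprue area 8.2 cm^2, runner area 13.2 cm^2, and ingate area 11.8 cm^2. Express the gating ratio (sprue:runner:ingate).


Sprue:Runner:Ingate = 1 : 13.2/8.2 : 11.8/8.2 = 1:1.61:1.44

1:1.61:1.44


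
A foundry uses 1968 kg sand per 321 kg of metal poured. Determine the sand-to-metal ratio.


Formula: Sand-to-Metal Ratio = W_sand / W_metal
Ratio = 1968 kg / 321 kg = 6.1308

Answer: 6.1308


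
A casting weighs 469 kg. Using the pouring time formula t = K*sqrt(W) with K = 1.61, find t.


Formula: t = K * sqrt(W)
sqrt(W) = sqrt(469) = 21.65641
t = 1.61 * 21.65641 = 34.8668 s

Final answer: 34.8668 s


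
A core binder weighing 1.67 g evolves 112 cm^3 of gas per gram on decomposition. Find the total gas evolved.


Formula: V_gas = W_binder * gas_evolution_rate
V = 1.67 g * 112 cm^3/g = 187.0400 cm^3

187.0400 cm^3


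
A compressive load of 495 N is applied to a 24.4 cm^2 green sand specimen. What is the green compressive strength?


Formula: Compressive Strength = Force / Area
Strength = 495 N / 24.4 cm^2 = 20.2869 N/cm^2

Answer: 20.2869 N/cm^2


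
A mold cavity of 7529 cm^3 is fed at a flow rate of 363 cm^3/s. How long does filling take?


Formula: t_fill = V_mold / Q_flow
t = 7529 cm^3 / 363 cm^3/s = 20.7410 s

Answer: 20.7410 s


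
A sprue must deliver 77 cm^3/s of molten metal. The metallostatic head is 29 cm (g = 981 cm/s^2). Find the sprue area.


Formula: v = sqrt(2*g*h), A = Q/v
Velocity: v = sqrt(2 * 981 * 29) = sqrt(56898) = 238.5330 cm/s
Sprue area: A = Q / v = 77 / 238.5330 = 0.3228 cm^2

Answer: 0.3228 cm^2


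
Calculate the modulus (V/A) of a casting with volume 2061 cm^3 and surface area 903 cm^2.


Formula: Casting Modulus M = V / A
M = 2061 cm^3 / 903 cm^2 = 2.2824 cm

2.2824 cm


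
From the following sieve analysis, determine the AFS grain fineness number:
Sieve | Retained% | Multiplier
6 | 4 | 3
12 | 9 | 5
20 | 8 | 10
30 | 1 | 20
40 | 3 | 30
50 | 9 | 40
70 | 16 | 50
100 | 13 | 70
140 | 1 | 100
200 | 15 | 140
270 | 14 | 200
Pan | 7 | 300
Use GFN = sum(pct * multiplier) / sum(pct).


Formula: GFN = sum(pct * multiplier) / sum(pct)
sum(pct * multiplier) = 9417
sum(pct) = 100
GFN = 9417 / 100 = 94.17

94.17


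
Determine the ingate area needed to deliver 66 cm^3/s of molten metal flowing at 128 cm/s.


Formula: A_ingate = Q / v  (continuity equation)
A = 66 cm^3/s / 128 cm/s = 0.5156 cm^2


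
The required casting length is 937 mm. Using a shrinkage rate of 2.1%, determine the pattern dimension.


Formula: L_pattern = L_casting * (1 + shrinkage_rate/100)
Shrinkage factor = 1 + 2.1/100 = 1.021
L_pattern = 937 mm * 1.021 = 956.6770 mm

Answer: 956.6770 mm


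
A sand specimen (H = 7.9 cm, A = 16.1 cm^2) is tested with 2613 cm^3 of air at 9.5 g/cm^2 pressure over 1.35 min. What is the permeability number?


Formula: Permeability Number P = (V * H) / (p * A * t)
Numerator: V * H = 2613 * 7.9 = 20642.7
Denominator: p * A * t = 9.5 * 16.1 * 1.35 = 206.4825
P = 20642.7 / 206.4825 = 99.9731

99.9731


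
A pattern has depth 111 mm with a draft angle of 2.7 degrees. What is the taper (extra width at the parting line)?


Formula: taper = depth * tan(draft_angle)
tan(2.7 deg) = 0.0471588
taper = 111 mm * 0.0471588 = 5.2346 mm


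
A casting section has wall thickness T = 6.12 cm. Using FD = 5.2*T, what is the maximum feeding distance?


Formula: FD = 5.2 * T  (riser feeding-distance rule)
FD = 5.2 * 6.12 cm = 31.8240 cm

31.8240 cm


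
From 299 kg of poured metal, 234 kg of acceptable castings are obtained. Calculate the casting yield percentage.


Formula: Casting Yield = (W_good / W_total) * 100
Yield = (234 kg / 299 kg) * 100 = 78.2609%

Final answer: 78.2609%


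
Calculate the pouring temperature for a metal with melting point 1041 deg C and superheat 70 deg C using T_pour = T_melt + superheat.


Formula: T_pour = T_melt + Superheat
T_pour = 1041 + 70 = 1111 deg C

Answer: 1111 deg C


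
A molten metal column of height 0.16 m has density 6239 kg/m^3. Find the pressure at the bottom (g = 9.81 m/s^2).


Formula: P = rho * g * h
rho * g = 6239 * 9.81 = 61204.59 N/m^3
P = 61204.59 * 0.16 = 9792.7344 Pa

9792.7344 Pa
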